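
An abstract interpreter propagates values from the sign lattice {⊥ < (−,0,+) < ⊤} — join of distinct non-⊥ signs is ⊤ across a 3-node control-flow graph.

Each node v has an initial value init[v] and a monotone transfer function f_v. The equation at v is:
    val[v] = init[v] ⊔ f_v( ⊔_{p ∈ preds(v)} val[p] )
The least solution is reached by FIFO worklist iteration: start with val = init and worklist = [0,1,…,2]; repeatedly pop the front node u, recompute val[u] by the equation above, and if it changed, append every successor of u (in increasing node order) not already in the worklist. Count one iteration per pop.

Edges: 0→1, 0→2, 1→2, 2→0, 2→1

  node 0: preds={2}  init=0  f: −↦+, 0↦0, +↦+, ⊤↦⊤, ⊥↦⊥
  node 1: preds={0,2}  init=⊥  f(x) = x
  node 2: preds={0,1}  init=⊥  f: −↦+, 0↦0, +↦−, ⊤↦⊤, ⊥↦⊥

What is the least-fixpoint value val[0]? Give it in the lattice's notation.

0

Worklist (5 pops):
  #1 pop 0: in=⊥ → 0 (no change)
  #2 pop 1: in=0 → 0 (was ⊥); enqueue []
  #3 pop 2: in=0 → 0 (was ⊥); enqueue [0,1]
  #4 pop 0: in=0 → 0 (no change)
  #5 pop 1: in=0 → 0 (no change)

Fixpoint:
  val[0] = 0
  val[1] = 0
  val[2] = 0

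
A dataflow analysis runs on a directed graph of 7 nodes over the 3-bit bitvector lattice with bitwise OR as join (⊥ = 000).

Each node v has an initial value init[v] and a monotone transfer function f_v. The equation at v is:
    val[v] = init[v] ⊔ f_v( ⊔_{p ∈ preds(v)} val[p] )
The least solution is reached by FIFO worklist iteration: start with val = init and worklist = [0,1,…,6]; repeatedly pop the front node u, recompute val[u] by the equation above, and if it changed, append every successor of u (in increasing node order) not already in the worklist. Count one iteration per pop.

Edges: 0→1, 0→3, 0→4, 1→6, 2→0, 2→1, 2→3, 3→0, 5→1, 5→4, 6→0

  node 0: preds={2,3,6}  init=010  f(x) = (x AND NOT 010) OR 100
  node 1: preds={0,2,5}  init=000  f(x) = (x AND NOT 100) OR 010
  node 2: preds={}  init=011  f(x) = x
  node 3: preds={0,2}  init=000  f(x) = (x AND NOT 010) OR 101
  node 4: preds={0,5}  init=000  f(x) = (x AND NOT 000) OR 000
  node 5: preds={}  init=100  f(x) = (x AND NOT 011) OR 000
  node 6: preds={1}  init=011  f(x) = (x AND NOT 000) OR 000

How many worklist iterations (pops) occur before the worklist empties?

Iteration log — 8 steps:
  step 1. node 0  ⊔preds=011  new=111  old=010  +wl: 
  step 2. node 1  ⊔preds=111  new=011  old=000  +wl: 
  step 3. node 2  ⊔preds=000  new=011  stable
  step 4. node 3  ⊔preds=111  new=101  old=000  +wl: 0
  step 5. node 4  ⊔preds=111  new=111  old=000  +wl: 
  step 6. node 5  ⊔preds=000  new=100  stable
  step 7. node 6  ⊔preds=011  new=011  stable
  step 8. node 0  ⊔preds=111  new=111  stable

Least fixpoint reached:
  node 0: 111
  node 1: 011
  node 2: 011
  node 3: 101
  node 4: 111
  node 5: 100
  node 6: 011

8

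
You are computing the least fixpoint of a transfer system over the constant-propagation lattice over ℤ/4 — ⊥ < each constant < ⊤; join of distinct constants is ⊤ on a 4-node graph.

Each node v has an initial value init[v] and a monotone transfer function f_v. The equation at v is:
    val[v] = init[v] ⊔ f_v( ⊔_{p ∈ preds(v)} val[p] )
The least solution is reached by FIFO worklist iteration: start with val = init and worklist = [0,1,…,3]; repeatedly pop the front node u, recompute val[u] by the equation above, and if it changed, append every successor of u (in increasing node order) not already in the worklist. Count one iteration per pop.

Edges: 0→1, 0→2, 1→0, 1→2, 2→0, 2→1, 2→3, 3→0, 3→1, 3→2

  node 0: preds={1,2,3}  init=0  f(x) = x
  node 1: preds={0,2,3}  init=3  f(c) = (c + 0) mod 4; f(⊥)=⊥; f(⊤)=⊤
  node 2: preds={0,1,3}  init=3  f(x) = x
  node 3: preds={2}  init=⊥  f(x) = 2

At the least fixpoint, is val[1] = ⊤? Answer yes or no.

Worklist (7 pops):
  #1 pop 0: in=3 → ⊤ (was 0); enqueue []
  #2 pop 1: in=⊤ → ⊤ (was 3); enqueue [0]
  #3 pop 2: in=⊤ → ⊤ (was 3); enqueue [1]
  #4 pop 3: in=⊤ → 2 (was ⊥); enqueue [2]
  #5 pop 0: in=⊤ → ⊤ (no change)
  #6 pop 1: in=⊤ → ⊤ (no change)
  #7 pop 2: in=⊤ → ⊤ (no change)

Fixpoint:
  val[0] = ⊤
  val[1] = ⊤
  val[2] = ⊤
  val[3] = 2

yes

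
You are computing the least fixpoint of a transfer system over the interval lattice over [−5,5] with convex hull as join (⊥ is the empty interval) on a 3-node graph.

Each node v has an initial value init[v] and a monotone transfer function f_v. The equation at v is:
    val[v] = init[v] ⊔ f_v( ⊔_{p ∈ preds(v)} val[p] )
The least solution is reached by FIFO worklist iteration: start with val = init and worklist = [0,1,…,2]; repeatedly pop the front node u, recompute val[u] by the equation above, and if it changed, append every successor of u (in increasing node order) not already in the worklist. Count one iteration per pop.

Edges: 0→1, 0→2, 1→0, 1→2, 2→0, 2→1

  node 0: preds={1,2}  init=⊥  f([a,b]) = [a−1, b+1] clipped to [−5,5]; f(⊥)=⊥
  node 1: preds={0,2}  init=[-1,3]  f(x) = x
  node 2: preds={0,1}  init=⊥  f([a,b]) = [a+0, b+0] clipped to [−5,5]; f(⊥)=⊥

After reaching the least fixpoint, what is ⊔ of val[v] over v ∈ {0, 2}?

[-5,5]

Trace (14 dequeues):
  [1] u=0 | in [-1,3] | out [-2,4] | prev ⊥ | push {}
  [2] u=1 | in [-2,4] | out [-2,4] | prev [-1,3] | push {0}
  [3] u=2 | in [-2,4] | out [-2,4] | prev ⊥ | push {1}
  [4] u=0 | in [-2,4] | out [-3,5] | prev [-2,4] | push {2}
  [5] u=1 | in [-3,5] | out [-3,5] | prev [-2,4] | push {0}
  [6] u=2 | in [-3,5] | out [-3,5] | prev [-2,4] | push {1}
  [7] u=0 | in [-3,5] | out [-4,5] | prev [-3,5] | push {2}
  [8] u=1 | in [-4,5] | out [-4,5] | prev [-3,5] | push {0}
  [9] u=2 | in [-4,5] | out [-4,5] | prev [-3,5] | push {1}
  [10] u=0 | in [-4,5] | out [-5,5] | prev [-4,5] | push {2}
  [11] u=1 | in [-5,5] | out [-5,5] | prev [-4,5] | push {0}
  [12] u=2 | in [-5,5] | out [-5,5] | prev [-4,5] | push {1}
  [13] u=0 | in [-5,5] | out [-5,5] | ==
  [14] u=1 | in [-5,5] | out [-5,5] | ==

Converged values:
  [0] [-5,5]
  [1] [-5,5]
  [2] [-5,5]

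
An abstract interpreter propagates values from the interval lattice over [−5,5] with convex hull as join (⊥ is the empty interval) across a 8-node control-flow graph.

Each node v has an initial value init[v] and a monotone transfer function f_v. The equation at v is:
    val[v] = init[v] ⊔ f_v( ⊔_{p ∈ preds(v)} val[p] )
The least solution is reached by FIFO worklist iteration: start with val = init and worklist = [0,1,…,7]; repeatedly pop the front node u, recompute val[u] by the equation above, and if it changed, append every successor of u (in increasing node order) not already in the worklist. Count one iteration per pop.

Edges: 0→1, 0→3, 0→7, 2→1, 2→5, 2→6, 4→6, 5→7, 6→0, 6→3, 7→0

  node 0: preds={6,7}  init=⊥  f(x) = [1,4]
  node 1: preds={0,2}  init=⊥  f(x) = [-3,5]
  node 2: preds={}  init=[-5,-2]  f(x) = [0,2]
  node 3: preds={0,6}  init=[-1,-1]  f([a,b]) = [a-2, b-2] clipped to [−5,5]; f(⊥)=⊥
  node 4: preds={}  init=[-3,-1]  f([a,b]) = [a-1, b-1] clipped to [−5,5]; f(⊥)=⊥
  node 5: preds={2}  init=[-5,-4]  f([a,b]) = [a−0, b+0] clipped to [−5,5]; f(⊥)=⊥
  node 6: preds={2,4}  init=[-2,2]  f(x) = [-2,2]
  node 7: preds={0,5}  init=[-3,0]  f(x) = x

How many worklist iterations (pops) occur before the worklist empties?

10

Iteration log — 10 steps:
  step 1. node 0  ⊔preds=[-3,2]  new=[1,4]  old=⊥  +wl: 
  step 2. node 1  ⊔preds=[-5,4]  new=[-3,5]  old=⊥  +wl: 
  step 3. node 2  ⊔preds=⊥  new=[-5,2]  old=[-5,-2]  +wl: 1
  step 4. node 3  ⊔preds=[-2,4]  new=[-4,2]  old=[-1,-1]  +wl: 
  step 5. node 4  ⊔preds=⊥  new=[-3,-1]  stable
  step 6. node 5  ⊔preds=[-5,2]  new=[-5,2]  old=[-5,-4]  +wl: 
  step 7. node 6  ⊔preds=[-5,2]  new=[-2,2]  stable
  step 8. node 7  ⊔preds=[-5,4]  new=[-5,4]  old=[-3,0]  +wl: 0
  step 9. node 1  ⊔preds=[-5,4]  new=[-3,5]  stable
  step 10. node 0  ⊔preds=[-5,4]  new=[1,4]  stable

Least fixpoint reached:
  node 0: [1,4]
  node 1: [-3,5]
  node 2: [-5,2]
  node 3: [-4,2]
  node 4: [-3,-1]
  node 5: [-5,2]
  node 6: [-2,2]
  node 7: [-5,4]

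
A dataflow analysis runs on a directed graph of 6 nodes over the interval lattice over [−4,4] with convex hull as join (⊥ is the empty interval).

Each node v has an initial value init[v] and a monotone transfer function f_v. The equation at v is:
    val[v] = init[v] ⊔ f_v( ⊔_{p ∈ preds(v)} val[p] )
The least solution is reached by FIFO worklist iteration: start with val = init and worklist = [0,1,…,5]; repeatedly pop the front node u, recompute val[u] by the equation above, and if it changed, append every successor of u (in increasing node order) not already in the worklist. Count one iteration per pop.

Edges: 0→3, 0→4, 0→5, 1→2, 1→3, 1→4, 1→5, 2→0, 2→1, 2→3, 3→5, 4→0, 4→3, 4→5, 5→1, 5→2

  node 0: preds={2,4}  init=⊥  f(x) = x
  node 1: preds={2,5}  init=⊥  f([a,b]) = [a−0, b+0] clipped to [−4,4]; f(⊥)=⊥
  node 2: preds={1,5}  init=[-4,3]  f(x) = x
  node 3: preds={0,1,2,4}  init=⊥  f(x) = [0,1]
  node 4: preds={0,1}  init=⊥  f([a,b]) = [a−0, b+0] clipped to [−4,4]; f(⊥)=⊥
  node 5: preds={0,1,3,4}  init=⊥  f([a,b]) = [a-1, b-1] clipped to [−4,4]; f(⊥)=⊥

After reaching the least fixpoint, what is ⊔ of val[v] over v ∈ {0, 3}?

[-4,3]

Iteration log — 10 steps:
  step 1. node 0  ⊔preds=[-4,3]  new=[-4,3]  old=⊥  +wl: 
  step 2. node 1  ⊔preds=[-4,3]  new=[-4,3]  old=⊥  +wl: 
  step 3. node 2  ⊔preds=[-4,3]  new=[-4,3]  stable
  step 4. node 3  ⊔preds=[-4,3]  new=[0,1]  old=⊥  +wl: 
  step 5. node 4  ⊔preds=[-4,3]  new=[-4,3]  old=⊥  +wl: 0,3
  step 6. node 5  ⊔preds=[-4,3]  new=[-4,2]  old=⊥  +wl: 1,2
  step 7. node 0  ⊔preds=[-4,3]  new=[-4,3]  stable
  step 8. node 3  ⊔preds=[-4,3]  new=[0,1]  stable
  step 9. node 1  ⊔preds=[-4,3]  new=[-4,3]  stable
  step 10. node 2  ⊔preds=[-4,3]  new=[-4,3]  stable

Least fixpoint reached:
  node 0: [-4,3]
  node 1: [-4,3]
  node 2: [-4,3]
  node 3: [0,1]
  node 4: [-4,3]
  node 5: [-4,2]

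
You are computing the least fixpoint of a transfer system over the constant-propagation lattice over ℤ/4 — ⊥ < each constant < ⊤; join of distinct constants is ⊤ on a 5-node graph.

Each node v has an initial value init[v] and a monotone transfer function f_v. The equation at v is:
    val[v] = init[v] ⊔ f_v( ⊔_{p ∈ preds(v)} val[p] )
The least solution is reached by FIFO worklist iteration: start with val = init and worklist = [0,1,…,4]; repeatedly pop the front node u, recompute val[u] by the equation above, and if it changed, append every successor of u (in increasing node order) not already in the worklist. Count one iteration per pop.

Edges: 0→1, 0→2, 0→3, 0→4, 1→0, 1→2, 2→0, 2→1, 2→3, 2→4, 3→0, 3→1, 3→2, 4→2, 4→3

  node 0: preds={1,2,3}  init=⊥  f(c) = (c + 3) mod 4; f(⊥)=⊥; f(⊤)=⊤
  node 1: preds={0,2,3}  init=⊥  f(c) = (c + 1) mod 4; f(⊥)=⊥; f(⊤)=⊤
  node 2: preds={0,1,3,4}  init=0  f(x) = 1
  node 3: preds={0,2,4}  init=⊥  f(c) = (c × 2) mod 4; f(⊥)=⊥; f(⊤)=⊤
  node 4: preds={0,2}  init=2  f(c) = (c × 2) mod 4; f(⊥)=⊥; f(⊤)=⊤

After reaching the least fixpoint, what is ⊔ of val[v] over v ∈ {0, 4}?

Iteration log — 10 steps:
  step 1. node 0  ⊔preds=0  new=3  old=⊥  +wl: 
  step 2. node 1  ⊔preds=⊤  new=⊤  old=⊥  +wl: 0
  step 3. node 2  ⊔preds=⊤  new=⊤  old=0  +wl: 1
  step 4. node 3  ⊔preds=⊤  new=⊤  old=⊥  +wl: 2
  step 5. node 4  ⊔preds=⊤  new=⊤  old=2  +wl: 3
  step 6. node 0  ⊔preds=⊤  new=⊤  old=3  +wl: 4
  step 7. node 1  ⊔preds=⊤  new=⊤  stable
  step 8. node 2  ⊔preds=⊤  new=⊤  stable
  step 9. node 3  ⊔preds=⊤  new=⊤  stable
  step 10. node 4  ⊔preds=⊤  new=⊤  stable

Least fixpoint reached:
  node 0: ⊤
  node 1: ⊤
  node 2: ⊤
  node 3: ⊤
  node 4: ⊤

⊤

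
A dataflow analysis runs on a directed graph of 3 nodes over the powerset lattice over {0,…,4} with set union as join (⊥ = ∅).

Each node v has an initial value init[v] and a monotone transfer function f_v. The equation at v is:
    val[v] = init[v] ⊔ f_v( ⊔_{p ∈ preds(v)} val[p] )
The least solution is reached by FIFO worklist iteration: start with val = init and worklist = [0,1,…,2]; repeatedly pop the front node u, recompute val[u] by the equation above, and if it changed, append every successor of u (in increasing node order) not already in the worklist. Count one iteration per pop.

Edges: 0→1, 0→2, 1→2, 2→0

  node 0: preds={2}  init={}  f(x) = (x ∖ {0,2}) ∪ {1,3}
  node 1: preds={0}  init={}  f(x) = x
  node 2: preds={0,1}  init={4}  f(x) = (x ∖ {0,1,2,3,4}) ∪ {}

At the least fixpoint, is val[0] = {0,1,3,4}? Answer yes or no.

no

Worklist (3 pops):
  #1 pop 0: in={4} → {1,3,4} (was {}); enqueue []
  #2 pop 1: in={1,3,4} → {1,3,4} (was {}); enqueue []
  #3 pop 2: in={1,3,4} → {4} (no change)

Fixpoint:
  val[0] = {1,3,4}
  val[1] = {1,3,4}
  val[2] = {4}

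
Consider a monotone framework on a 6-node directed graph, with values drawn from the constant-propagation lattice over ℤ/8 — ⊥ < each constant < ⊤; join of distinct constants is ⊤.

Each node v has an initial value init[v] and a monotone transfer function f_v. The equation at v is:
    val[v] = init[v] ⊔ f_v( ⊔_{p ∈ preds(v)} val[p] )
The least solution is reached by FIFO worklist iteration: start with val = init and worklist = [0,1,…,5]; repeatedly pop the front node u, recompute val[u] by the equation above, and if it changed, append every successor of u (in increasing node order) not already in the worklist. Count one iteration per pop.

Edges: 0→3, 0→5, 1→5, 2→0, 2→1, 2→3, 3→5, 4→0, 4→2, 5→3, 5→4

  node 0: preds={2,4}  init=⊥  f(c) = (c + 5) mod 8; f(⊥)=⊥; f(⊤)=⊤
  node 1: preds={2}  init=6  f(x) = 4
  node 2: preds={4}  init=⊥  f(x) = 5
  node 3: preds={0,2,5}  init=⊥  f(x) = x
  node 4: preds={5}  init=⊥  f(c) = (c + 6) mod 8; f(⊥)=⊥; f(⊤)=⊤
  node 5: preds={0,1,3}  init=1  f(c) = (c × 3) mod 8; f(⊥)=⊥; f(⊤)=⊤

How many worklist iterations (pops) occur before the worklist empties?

Worklist (14 pops):
  #1 pop 0: in=⊥ → ⊥ (no change)
  #2 pop 1: in=⊥ → ⊤ (was 6); enqueue []
  #3 pop 2: in=⊥ → 5 (was ⊥); enqueue [0,1]
  #4 pop 3: in=⊤ → ⊤ (was ⊥); enqueue []
  #5 pop 4: in=1 → 7 (was ⊥); enqueue [2]
  #6 pop 5: in=⊤ → ⊤ (was 1); enqueue [3,4]
  #7 pop 0: in=⊤ → ⊤ (was ⊥); enqueue [5]
  #8 pop 1: in=5 → ⊤ (no change)
  #9 pop 2: in=7 → 5 (no change)
  #10 pop 3: in=⊤ → ⊤ (no change)
  #11 pop 4: in=⊤ → ⊤ (was 7); enqueue [0,2]
  #12 pop 5: in=⊤ → ⊤ (no change)
  #13 pop 0: in=⊤ → ⊤ (no change)
  #14 pop 2: in=⊤ → 5 (no change)

Fixpoint:
  val[0] = ⊤
  val[1] = ⊤
  val[2] = 5
  val[3] = ⊤
  val[4] = ⊤
  val[5] = ⊤

14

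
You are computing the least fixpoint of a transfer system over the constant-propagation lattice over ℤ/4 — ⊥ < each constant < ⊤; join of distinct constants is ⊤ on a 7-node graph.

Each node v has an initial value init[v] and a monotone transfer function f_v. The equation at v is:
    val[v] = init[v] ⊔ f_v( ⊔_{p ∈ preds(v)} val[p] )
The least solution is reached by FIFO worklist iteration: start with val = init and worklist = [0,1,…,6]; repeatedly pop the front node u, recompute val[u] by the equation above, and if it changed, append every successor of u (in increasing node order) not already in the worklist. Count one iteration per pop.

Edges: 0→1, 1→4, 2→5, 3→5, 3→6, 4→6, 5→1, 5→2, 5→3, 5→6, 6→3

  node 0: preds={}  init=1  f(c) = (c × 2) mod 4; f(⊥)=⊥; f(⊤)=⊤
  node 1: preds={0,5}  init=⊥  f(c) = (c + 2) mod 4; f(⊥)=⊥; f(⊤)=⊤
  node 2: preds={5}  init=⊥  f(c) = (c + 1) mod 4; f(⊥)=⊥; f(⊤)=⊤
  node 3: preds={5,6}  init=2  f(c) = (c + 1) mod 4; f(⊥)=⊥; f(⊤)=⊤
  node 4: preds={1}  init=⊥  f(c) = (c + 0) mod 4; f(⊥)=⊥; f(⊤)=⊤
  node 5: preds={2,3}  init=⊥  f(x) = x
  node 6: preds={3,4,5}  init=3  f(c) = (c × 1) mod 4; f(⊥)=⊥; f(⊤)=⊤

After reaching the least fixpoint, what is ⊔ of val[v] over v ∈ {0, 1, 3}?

⊤

Trace (13 dequeues):
  [1] u=0 | in ⊥ | out 1 | ==
  [2] u=1 | in 1 | out 3 | prev ⊥ | push {}
  [3] u=2 | in ⊥ | out ⊥ | ==
  [4] u=3 | in 3 | out ⊤ | prev 2 | push {}
  [5] u=4 | in 3 | out 3 | prev ⊥ | push {}
  [6] u=5 | in ⊤ | out ⊤ | prev ⊥ | push {1,2,3}
  [7] u=6 | in ⊤ | out ⊤ | prev 3 | push {}
  [8] u=1 | in ⊤ | out ⊤ | prev 3 | push {4}
  [9] u=2 | in ⊤ | out ⊤ | prev ⊥ | push {5}
  [10] u=3 | in ⊤ | out ⊤ | ==
  [11] u=4 | in ⊤ | out ⊤ | prev 3 | push {6}
  [12] u=5 | in ⊤ | out ⊤ | ==
  [13] u=6 | in ⊤ | out ⊤ | ==

Converged values:
  [0] 1
  [1] ⊤
  [2] ⊤
  [3] ⊤
  [4] ⊤
  [5] ⊤
  [6] ⊤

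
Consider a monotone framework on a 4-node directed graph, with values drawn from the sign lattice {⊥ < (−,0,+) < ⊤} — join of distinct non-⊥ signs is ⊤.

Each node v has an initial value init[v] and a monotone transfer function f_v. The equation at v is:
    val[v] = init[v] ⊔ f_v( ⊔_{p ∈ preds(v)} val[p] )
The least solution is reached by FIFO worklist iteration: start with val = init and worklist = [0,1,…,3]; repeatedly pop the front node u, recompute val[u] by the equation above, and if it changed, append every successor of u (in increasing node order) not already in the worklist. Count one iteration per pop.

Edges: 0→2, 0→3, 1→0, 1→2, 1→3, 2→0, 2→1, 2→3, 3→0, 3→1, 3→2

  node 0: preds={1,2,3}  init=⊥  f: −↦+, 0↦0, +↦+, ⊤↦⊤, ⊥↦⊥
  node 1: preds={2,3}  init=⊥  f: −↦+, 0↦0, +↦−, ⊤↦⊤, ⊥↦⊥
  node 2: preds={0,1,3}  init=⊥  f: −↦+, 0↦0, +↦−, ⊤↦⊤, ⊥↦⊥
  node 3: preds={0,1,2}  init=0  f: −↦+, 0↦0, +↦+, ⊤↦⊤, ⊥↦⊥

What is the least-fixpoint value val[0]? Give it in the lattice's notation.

0

Trace (6 dequeues):
  [1] u=0 | in 0 | out 0 | prev ⊥ | push {}
  [2] u=1 | in 0 | out 0 | prev ⊥ | push {0}
  [3] u=2 | in 0 | out 0 | prev ⊥ | push {1}
  [4] u=3 | in 0 | out 0 | ==
  [5] u=0 | in 0 | out 0 | ==
  [6] u=1 | in 0 | out 0 | ==

Converged values:
  [0] 0
  [1] 0
  [2] 0
  [3] 0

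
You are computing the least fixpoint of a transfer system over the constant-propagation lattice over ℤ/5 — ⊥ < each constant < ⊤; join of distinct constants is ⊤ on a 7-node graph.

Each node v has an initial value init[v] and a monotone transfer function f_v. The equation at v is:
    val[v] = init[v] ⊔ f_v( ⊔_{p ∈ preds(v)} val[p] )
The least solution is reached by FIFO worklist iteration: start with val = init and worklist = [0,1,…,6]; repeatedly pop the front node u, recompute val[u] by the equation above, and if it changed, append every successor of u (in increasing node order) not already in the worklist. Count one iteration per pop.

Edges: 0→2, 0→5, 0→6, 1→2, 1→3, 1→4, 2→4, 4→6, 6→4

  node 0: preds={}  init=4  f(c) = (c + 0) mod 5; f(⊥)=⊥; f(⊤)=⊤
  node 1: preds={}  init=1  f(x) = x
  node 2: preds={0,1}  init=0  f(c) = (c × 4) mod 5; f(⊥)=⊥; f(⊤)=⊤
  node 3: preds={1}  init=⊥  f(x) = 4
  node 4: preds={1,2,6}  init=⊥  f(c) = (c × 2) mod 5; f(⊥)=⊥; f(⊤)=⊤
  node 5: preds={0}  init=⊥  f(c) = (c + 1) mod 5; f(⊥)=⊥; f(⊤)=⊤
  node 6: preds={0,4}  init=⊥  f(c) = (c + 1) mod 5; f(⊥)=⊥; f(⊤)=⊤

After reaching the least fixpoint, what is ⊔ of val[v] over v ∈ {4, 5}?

⊤

Worklist (8 pops):
  #1 pop 0: in=⊥ → 4 (no change)
  #2 pop 1: in=⊥ → 1 (no change)
  #3 pop 2: in=⊤ → ⊤ (was 0); enqueue []
  #4 pop 3: in=1 → 4 (was ⊥); enqueue []
  #5 pop 4: in=⊤ → ⊤ (was ⊥); enqueue []
  #6 pop 5: in=4 → 0 (was ⊥); enqueue []
  #7 pop 6: in=⊤ → ⊤ (was ⊥); enqueue [4]
  #8 pop 4: in=⊤ → ⊤ (no change)

Fixpoint:
  val[0] = 4
  val[1] = 1
  val[2] = ⊤
  val[3] = 4
  val[4] = ⊤
  val[5] = 0
  val[6] = ⊤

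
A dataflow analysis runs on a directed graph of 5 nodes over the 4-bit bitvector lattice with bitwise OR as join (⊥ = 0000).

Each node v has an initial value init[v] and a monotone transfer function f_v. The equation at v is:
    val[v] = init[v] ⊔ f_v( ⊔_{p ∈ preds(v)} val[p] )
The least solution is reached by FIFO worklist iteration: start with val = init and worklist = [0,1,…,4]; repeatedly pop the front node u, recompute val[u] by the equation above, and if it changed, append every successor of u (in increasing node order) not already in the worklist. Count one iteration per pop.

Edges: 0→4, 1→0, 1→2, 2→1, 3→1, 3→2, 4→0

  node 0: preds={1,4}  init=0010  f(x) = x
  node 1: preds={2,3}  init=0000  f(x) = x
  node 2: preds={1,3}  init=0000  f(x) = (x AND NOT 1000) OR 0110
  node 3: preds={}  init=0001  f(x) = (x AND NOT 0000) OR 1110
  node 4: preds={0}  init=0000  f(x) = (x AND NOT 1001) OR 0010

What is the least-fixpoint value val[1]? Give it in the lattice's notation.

1111

Iteration log — 12 steps:
  step 1. node 0  ⊔preds=0000  new=0010  stable
  step 2. node 1  ⊔preds=0001  new=0001  old=0000  +wl: 0
  step 3. node 2  ⊔preds=0001  new=0111  old=0000  +wl: 1
  step 4. node 3  ⊔preds=0000  new=1111  old=0001  +wl: 2
  step 5. node 4  ⊔preds=0010  new=0010  old=0000  +wl: 
  step 6. node 0  ⊔preds=0011  new=0011  old=0010  +wl: 4
  step 7. node 1  ⊔preds=1111  new=1111  old=0001  +wl: 0
  step 8. node 2  ⊔preds=1111  new=0111  stable
  step 9. node 4  ⊔preds=0011  new=0010  stable
  step 10. node 0  ⊔preds=1111  new=1111  old=0011  +wl: 4
  step 11. node 4  ⊔preds=1111  new=0110  old=0010  +wl: 0
  step 12. node 0  ⊔preds=1111  new=1111  stable

Least fixpoint reached:
  node 0: 1111
  node 1: 1111
  node 2: 0111
  node 3: 1111
  node 4: 0110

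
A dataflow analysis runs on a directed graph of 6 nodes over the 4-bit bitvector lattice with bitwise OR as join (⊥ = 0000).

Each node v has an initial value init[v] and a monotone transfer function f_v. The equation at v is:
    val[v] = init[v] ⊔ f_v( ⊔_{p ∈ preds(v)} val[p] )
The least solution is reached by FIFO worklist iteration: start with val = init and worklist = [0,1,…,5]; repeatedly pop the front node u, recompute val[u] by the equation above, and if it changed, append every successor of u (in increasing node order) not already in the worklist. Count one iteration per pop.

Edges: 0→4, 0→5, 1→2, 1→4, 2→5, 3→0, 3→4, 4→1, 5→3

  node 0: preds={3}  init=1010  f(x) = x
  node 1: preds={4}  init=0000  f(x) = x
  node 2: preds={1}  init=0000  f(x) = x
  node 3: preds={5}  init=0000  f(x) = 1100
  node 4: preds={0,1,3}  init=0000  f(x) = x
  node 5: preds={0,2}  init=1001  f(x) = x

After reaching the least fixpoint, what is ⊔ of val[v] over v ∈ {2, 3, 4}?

1110

Iteration log — 14 steps:
  step 1. node 0  ⊔preds=0000  new=1010  stable
  step 2. node 1  ⊔preds=0000  new=0000  stable
  step 3. node 2  ⊔preds=0000  new=0000  stable
  step 4. node 3  ⊔preds=1001  new=1100  old=0000  +wl: 0
  step 5. node 4  ⊔preds=1110  new=1110  old=0000  +wl: 1
  step 6. node 5  ⊔preds=1010  new=1011  old=1001  +wl: 3
  step 7. node 0  ⊔preds=1100  new=1110  old=1010  +wl: 4,5
  step 8. node 1  ⊔preds=1110  new=1110  old=0000  +wl: 2
  step 9. node 3  ⊔preds=1011  new=1100  stable
  step 10. node 4  ⊔preds=1110  new=1110  stable
  step 11. node 5  ⊔preds=1110  new=1111  old=1011  +wl: 3
  step 12. node 2  ⊔preds=1110  new=1110  old=0000  +wl: 5
  step 13. node 3  ⊔preds=1111  new=1100  stable
  step 14. node 5  ⊔preds=1110  new=1111  stable

Least fixpoint reached:
  node 0: 1110
  node 1: 1110
  node 2: 1110
  node 3: 1100
  node 4: 1110
  node 5: 1111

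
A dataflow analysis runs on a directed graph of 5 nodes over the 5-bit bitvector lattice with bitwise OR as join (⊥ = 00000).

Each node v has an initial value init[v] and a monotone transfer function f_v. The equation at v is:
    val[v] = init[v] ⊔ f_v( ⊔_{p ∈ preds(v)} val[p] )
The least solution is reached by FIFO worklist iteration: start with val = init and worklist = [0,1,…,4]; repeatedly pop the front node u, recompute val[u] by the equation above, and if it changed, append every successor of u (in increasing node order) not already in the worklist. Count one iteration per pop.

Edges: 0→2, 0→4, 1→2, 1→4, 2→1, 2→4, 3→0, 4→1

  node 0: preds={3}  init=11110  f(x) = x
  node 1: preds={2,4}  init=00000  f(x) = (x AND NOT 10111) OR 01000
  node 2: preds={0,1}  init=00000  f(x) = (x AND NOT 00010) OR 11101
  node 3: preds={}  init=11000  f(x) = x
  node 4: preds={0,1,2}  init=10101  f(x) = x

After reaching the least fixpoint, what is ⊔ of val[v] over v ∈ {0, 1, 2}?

11111

Iteration log — 6 steps:
  step 1. node 0  ⊔preds=11000  new=11110  stable
  step 2. node 1  ⊔preds=10101  new=01000  old=00000  +wl: 
  step 3. node 2  ⊔preds=11110  new=11101  old=00000  +wl: 1
  step 4. node 3  ⊔preds=00000  new=11000  stable
  step 5. node 4  ⊔preds=11111  new=11111  old=10101  +wl: 
  step 6. node 1  ⊔preds=11111  new=01000  stable

Least fixpoint reached:
  node 0: 11110
  node 1: 01000
  node 2: 11101
  node 3: 11000
  node 4: 11111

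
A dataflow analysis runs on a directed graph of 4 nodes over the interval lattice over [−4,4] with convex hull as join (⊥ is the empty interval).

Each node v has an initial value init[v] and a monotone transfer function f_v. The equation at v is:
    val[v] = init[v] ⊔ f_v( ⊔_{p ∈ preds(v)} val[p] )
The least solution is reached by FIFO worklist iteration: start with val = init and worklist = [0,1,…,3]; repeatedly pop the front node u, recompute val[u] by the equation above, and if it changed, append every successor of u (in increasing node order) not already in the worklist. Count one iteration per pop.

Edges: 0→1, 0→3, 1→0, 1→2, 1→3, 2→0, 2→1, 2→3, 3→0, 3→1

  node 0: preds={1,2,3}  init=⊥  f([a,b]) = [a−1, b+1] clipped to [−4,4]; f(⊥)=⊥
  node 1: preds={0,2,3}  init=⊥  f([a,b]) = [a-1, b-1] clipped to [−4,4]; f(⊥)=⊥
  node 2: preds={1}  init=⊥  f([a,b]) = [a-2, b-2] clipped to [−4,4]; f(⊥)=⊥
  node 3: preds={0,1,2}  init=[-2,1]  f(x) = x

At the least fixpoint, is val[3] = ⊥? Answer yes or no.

no

Trace (16 dequeues):
  [1] u=0 | in [-2,1] | out [-3,2] | prev ⊥ | push {}
  [2] u=1 | in [-3,2] | out [-4,1] | prev ⊥ | push {0}
  [3] u=2 | in [-4,1] | out [-4,-1] | prev ⊥ | push {1}
  [4] u=3 | in [-4,2] | out [-4,2] | prev [-2,1] | push {}
  [5] u=0 | in [-4,2] | out [-4,3] | prev [-3,2] | push {3}
  [6] u=1 | in [-4,3] | out [-4,2] | prev [-4,1] | push {0,2}
  [7] u=3 | in [-4,3] | out [-4,3] | prev [-4,2] | push {1}
  [8] u=0 | in [-4,3] | out [-4,4] | prev [-4,3] | push {3}
  [9] u=2 | in [-4,2] | out [-4,0] | prev [-4,-1] | push {0}
  [10] u=1 | in [-4,4] | out [-4,3] | prev [-4,2] | push {2}
  [11] u=3 | in [-4,4] | out [-4,4] | prev [-4,3] | push {1}
  [12] u=0 | in [-4,4] | out [-4,4] | ==
  [13] u=2 | in [-4,3] | out [-4,1] | prev [-4,0] | push {0,3}
  [14] u=1 | in [-4,4] | out [-4,3] | ==
  [15] u=0 | in [-4,4] | out [-4,4] | ==
  [16] u=3 | in [-4,4] | out [-4,4] | ==

Converged values:
  [0] [-4,4]
  [1] [-4,3]
  [2] [-4,1]
  [3] [-4,4]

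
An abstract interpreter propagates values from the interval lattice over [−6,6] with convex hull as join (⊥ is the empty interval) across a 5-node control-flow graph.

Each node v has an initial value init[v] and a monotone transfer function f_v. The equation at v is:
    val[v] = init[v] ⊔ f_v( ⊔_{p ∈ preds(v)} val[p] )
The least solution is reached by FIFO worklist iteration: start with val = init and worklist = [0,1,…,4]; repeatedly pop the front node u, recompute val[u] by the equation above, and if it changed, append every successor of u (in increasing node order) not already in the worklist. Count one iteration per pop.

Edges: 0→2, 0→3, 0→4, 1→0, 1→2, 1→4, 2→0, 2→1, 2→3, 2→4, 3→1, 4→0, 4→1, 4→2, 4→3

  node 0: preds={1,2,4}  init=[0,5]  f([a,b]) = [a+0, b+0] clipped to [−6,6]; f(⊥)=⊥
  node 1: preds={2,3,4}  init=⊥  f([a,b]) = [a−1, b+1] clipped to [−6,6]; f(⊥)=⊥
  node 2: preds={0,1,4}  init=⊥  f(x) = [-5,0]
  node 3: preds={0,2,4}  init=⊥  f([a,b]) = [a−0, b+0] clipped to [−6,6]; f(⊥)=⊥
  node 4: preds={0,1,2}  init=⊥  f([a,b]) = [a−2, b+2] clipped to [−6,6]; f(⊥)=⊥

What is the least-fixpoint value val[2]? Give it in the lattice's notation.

Iteration log — 12 steps:
  step 1. node 0  ⊔preds=⊥  new=[0,5]  stable
  step 2. node 1  ⊔preds=⊥  new=⊥  stable
  step 3. node 2  ⊔preds=[0,5]  new=[-5,0]  old=⊥  +wl: 0,1
  step 4. node 3  ⊔preds=[-5,5]  new=[-5,5]  old=⊥  +wl: 
  step 5. node 4  ⊔preds=[-5,5]  new=[-6,6]  old=⊥  +wl: 2,3
  step 6. node 0  ⊔preds=[-6,6]  new=[-6,6]  old=[0,5]  +wl: 4
  step 7. node 1  ⊔preds=[-6,6]  new=[-6,6]  old=⊥  +wl: 0
  step 8. node 2  ⊔preds=[-6,6]  new=[-5,0]  stable
  step 9. node 3  ⊔preds=[-6,6]  new=[-6,6]  old=[-5,5]  +wl: 1
  step 10. node 4  ⊔preds=[-6,6]  new=[-6,6]  stable
  step 11. node 0  ⊔preds=[-6,6]  new=[-6,6]  stable
  step 12. node 1  ⊔preds=[-6,6]  new=[-6,6]  stable

Least fixpoint reached:
  node 0: [-6,6]
  node 1: [-6,6]
  node 2: [-5,0]
  node 3: [-6,6]
  node 4: [-6,6]

[-5,0]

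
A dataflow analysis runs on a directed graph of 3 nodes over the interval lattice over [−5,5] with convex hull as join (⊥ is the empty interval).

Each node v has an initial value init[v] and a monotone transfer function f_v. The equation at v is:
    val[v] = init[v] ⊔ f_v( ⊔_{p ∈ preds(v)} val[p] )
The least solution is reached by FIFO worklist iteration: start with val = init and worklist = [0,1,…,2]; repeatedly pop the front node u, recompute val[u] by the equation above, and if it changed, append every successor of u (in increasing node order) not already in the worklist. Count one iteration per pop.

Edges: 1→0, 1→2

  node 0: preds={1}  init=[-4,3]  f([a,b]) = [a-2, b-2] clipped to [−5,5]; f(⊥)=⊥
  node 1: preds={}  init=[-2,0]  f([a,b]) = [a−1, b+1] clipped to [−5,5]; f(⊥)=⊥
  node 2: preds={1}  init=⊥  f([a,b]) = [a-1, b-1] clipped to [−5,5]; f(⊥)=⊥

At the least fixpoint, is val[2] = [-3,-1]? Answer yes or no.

yes

Iteration log — 3 steps:
  step 1. node 0  ⊔preds=[-2,0]  new=[-4,3]  stable
  step 2. node 1  ⊔preds=⊥  new=[-2,0]  stable
  step 3. node 2  ⊔preds=[-2,0]  new=[-3,-1]  old=⊥  +wl: 

Least fixpoint reached:
  node 0: [-4,3]
  node 1: [-2,0]
  node 2: [-3,-1]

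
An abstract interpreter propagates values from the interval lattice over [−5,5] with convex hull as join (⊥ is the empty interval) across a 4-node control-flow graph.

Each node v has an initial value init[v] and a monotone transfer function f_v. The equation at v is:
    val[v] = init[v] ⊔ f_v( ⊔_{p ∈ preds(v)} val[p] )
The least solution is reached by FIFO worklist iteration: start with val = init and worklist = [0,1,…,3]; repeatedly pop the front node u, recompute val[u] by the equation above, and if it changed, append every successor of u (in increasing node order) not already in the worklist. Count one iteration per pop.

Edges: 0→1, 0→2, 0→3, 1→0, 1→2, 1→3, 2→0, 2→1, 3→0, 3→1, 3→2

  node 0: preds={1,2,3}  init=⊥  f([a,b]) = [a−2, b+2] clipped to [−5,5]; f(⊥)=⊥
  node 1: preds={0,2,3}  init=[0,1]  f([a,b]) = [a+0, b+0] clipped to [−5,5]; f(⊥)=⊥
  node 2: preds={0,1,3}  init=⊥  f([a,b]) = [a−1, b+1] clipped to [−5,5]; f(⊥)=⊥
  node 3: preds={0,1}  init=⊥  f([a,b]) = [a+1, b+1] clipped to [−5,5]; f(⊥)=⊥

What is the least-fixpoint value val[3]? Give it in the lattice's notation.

[-4,5]

Worklist (11 pops):
  #1 pop 0: in=[0,1] → [-2,3] (was ⊥); enqueue []
  #2 pop 1: in=[-2,3] → [-2,3] (was [0,1]); enqueue [0]
  #3 pop 2: in=[-2,3] → [-3,4] (was ⊥); enqueue [1]
  #4 pop 3: in=[-2,3] → [-1,4] (was ⊥); enqueue [2]
  #5 pop 0: in=[-3,4] → [-5,5] (was [-2,3]); enqueue [3]
  #6 pop 1: in=[-5,5] → [-5,5] (was [-2,3]); enqueue [0]
  #7 pop 2: in=[-5,5] → [-5,5] (was [-3,4]); enqueue [1]
  #8 pop 3: in=[-5,5] → [-4,5] (was [-1,4]); enqueue [2]
  #9 pop 0: in=[-5,5] → [-5,5] (no change)
  #10 pop 1: in=[-5,5] → [-5,5] (no change)
  #11 pop 2: in=[-5,5] → [-5,5] (no change)

Fixpoint:
  val[0] = [-5,5]
  val[1] = [-5,5]
  val[2] = [-5,5]
  val[3] = [-4,5]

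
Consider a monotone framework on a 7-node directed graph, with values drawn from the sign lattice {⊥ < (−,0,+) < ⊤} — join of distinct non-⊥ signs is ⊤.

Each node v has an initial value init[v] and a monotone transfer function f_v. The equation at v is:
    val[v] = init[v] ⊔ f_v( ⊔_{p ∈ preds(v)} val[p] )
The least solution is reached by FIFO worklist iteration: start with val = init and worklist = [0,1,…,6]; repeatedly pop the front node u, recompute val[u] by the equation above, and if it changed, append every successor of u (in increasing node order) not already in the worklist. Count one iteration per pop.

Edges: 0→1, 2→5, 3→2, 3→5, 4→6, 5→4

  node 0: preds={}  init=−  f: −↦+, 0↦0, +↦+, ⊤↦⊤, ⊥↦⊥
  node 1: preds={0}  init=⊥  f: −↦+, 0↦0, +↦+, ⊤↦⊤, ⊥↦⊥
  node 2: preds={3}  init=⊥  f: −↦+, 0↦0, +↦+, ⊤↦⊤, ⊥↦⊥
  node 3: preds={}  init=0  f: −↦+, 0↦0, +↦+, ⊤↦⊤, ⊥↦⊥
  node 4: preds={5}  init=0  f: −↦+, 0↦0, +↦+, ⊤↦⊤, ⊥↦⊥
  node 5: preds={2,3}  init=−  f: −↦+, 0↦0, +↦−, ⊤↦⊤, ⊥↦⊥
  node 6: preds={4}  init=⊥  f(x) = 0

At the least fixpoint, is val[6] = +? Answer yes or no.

no

Worklist (8 pops):
  #1 pop 0: in=⊥ → − (no change)
  #2 pop 1: in=− → + (was ⊥); enqueue []
  #3 pop 2: in=0 → 0 (was ⊥); enqueue []
  #4 pop 3: in=⊥ → 0 (no change)
  #5 pop 4: in=− → ⊤ (was 0); enqueue []
  #6 pop 5: in=0 → ⊤ (was −); enqueue [4]
  #7 pop 6: in=⊤ → 0 (was ⊥); enqueue []
  #8 pop 4: in=⊤ → ⊤ (no change)

Fixpoint:
  val[0] = −
  val[1] = +
  val[2] = 0
  val[3] = 0
  val[4] = ⊤
  val[5] = ⊤
  val[6] = 0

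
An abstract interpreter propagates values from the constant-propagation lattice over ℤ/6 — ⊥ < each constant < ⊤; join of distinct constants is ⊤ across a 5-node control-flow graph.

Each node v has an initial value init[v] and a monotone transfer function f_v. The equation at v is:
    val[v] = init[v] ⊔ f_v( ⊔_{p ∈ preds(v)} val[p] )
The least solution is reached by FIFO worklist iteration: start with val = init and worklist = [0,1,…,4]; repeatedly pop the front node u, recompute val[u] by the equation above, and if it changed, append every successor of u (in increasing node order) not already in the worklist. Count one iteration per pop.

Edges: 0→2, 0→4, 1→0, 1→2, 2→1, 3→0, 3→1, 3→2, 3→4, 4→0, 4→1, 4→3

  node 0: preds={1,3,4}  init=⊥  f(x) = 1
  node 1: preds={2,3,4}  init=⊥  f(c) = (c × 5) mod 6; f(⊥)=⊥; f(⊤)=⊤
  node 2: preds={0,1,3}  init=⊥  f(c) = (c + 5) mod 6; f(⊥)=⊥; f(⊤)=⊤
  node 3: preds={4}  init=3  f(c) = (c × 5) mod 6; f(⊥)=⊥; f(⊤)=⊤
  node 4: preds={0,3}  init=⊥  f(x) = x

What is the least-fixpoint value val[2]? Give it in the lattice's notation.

⊤

Worklist (12 pops):
  #1 pop 0: in=3 → 1 (was ⊥); enqueue []
  #2 pop 1: in=3 → 3 (was ⊥); enqueue [0]
  #3 pop 2: in=⊤ → ⊤ (was ⊥); enqueue [1]
  #4 pop 3: in=⊥ → 3 (no change)
  #5 pop 4: in=⊤ → ⊤ (was ⊥); enqueue [3]
  #6 pop 0: in=⊤ → 1 (no change)
  #7 pop 1: in=⊤ → ⊤ (was 3); enqueue [0,2]
  #8 pop 3: in=⊤ → ⊤ (was 3); enqueue [1,4]
  #9 pop 0: in=⊤ → 1 (no change)
  #10 pop 2: in=⊤ → ⊤ (no change)
  #11 pop 1: in=⊤ → ⊤ (no change)
  #12 pop 4: in=⊤ → ⊤ (no change)

Fixpoint:
  val[0] = 1
  val[1] = ⊤
  val[2] = ⊤
  val[3] = ⊤
  val[4] = ⊤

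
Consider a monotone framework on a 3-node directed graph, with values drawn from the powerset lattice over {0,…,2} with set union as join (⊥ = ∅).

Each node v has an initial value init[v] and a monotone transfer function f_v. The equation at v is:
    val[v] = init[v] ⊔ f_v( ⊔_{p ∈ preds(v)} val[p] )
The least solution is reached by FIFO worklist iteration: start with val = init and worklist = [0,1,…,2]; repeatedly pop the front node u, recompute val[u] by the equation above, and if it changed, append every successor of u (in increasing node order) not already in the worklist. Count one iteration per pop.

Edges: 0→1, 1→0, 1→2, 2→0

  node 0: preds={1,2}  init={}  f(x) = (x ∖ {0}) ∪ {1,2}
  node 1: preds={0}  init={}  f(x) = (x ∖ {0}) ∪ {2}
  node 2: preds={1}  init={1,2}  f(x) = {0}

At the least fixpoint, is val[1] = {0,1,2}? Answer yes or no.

no

Worklist (4 pops):
  #1 pop 0: in={1,2} → {1,2} (was {}); enqueue []
  #2 pop 1: in={1,2} → {1,2} (was {}); enqueue [0]
  #3 pop 2: in={1,2} → {0,1,2} (was {1,2}); enqueue []
  #4 pop 0: in={0,1,2} → {1,2} (no change)

Fixpoint:
  val[0] = {1,2}
  val[1] = {1,2}
  val[2] = {0,1,2}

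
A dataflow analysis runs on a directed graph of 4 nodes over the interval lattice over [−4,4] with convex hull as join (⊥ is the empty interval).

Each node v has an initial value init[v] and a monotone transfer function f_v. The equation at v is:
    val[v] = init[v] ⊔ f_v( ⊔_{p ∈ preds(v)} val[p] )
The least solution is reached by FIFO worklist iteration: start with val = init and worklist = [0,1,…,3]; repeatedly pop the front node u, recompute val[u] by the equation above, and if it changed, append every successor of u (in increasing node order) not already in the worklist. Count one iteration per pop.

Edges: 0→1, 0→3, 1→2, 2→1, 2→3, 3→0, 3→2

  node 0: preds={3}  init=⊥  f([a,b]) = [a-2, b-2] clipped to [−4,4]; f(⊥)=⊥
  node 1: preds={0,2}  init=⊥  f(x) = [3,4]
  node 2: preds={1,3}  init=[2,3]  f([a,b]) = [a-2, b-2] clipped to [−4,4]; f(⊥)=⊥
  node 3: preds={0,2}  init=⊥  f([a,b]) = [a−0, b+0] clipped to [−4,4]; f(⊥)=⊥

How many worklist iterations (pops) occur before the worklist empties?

19

Worklist (19 pops):
  #1 pop 0: in=⊥ → ⊥ (no change)
  #2 pop 1: in=[2,3] → [3,4] (was ⊥); enqueue []
  #3 pop 2: in=[3,4] → [1,3] (was [2,3]); enqueue [1]
  #4 pop 3: in=[1,3] → [1,3] (was ⊥); enqueue [0,2]
  #5 pop 1: in=[1,3] → [3,4] (no change)
  #6 pop 0: in=[1,3] → [-1,1] (was ⊥); enqueue [1,3]
  #7 pop 2: in=[1,4] → [-1,3] (was [1,3]); enqueue []
  #8 pop 1: in=[-1,3] → [3,4] (no change)
  #9 pop 3: in=[-1,3] → [-1,3] (was [1,3]); enqueue [0,2]
  #10 pop 0: in=[-1,3] → [-3,1] (was [-1,1]); enqueue [1,3]
  #11 pop 2: in=[-1,4] → [-3,3] (was [-1,3]); enqueue []
  #12 pop 1: in=[-3,3] → [3,4] (no change)
  #13 pop 3: in=[-3,3] → [-3,3] (was [-1,3]); enqueue [0,2]
  #14 pop 0: in=[-3,3] → [-4,1] (was [-3,1]); enqueue [1,3]
  #15 pop 2: in=[-3,4] → [-4,3] (was [-3,3]); enqueue []
  #16 pop 1: in=[-4,3] → [3,4] (no change)
  #17 pop 3: in=[-4,3] → [-4,3] (was [-3,3]); enqueue [0,2]
  #18 pop 0: in=[-4,3] → [-4,1] (no change)
  #19 pop 2: in=[-4,4] → [-4,3] (no change)

Fixpoint:
  val[0] = [-4,1]
  val[1] = [3,4]
  val[2] = [-4,3]
  val[3] = [-4,3]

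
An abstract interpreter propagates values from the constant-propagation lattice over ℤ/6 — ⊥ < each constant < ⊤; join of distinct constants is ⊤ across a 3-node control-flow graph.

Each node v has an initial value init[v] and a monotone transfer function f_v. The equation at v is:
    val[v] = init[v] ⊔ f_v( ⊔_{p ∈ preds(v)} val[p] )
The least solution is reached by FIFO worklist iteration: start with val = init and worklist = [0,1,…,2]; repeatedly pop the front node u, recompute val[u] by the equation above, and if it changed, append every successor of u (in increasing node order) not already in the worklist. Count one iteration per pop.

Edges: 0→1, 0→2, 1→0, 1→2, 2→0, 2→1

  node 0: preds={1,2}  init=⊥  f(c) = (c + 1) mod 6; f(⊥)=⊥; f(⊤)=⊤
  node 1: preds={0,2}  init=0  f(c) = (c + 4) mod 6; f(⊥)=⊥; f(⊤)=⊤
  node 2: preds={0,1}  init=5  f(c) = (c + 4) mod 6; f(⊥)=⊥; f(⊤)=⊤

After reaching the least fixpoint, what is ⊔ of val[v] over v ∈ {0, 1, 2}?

Iteration log — 5 steps:
  step 1. node 0  ⊔preds=⊤  new=⊤  old=⊥  +wl: 
  step 2. node 1  ⊔preds=⊤  new=⊤  old=0  +wl: 0
  step 3. node 2  ⊔preds=⊤  new=⊤  old=5  +wl: 1
  step 4. node 0  ⊔preds=⊤  new=⊤  stable
  step 5. node 1  ⊔preds=⊤  new=⊤  stable

Least fixpoint reached:
  node 0: ⊤
  node 1: ⊤
  node 2: ⊤

⊤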